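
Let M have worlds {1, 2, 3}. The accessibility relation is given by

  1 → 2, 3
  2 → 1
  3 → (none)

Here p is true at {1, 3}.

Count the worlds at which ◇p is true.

1: successors {2, 3}; p there: 2:F, 3:T. ✓
2: successors {1}; p there: 1:T. ✓
3: no successors, so ◇p fails. ✗
Satisfying worlds: {1, 2}.

2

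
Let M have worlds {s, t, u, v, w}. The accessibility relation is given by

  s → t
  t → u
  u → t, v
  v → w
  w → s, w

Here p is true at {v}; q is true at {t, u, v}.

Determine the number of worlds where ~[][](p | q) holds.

3

s: [][](p | q) is T. ✗
t: [][](p | q) is T. ✗
u: [][](p | q) is F. ✓
v: [][](p | q) is F. ✓
w: [][](p | q) is F. ✓
Satisfying worlds: {u, v, w}.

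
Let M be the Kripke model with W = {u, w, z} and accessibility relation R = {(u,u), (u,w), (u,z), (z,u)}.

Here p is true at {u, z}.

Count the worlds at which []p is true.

2

u: successors {u, w, z}; p there: u:T, w:F, z:T. ✗
w: no successors, so []p holds vacuously. ✓
z: successors {u}; p there: u:T. ✓
Satisfying worlds: {w, z}.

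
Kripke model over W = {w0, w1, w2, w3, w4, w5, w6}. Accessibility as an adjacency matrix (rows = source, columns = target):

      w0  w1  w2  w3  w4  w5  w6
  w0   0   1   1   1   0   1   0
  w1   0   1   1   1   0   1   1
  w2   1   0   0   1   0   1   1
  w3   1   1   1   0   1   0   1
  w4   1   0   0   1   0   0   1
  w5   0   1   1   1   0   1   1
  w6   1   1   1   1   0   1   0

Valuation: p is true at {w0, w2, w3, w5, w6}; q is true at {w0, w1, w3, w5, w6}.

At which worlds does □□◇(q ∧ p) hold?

{w0, w1, w2, w3, w4, w5, w6}

w0: successors {w1, w2, w3, w5}; □◇(q ∧ p) there: w1:T, w2:T, w3:T, w5:T. ✓
w1: successors {w1, w2, w3, w5, w6}; □◇(q ∧ p) there: w1:T, w2:T, w3:T, w5:T, w6:T. ✓
w2: successors {w0, w3, w5, w6}; □◇(q ∧ p) there: w0:T, w3:T, w5:T, w6:T. ✓
w3: successors {w0, w1, w2, w4, w6}; □◇(q ∧ p) there: w0:T, w1:T, w2:T, w4:T, w6:T. ✓
w4: successors {w0, w3, w6}; □◇(q ∧ p) there: w0:T, w3:T, w6:T. ✓
w5: successors {w1, w2, w3, w5, w6}; □◇(q ∧ p) there: w1:T, w2:T, w3:T, w5:T, w6:T. ✓
w6: successors {w0, w1, w2, w3, w5}; □◇(q ∧ p) there: w0:T, w1:T, w2:T, w3:T, w5:T. ✓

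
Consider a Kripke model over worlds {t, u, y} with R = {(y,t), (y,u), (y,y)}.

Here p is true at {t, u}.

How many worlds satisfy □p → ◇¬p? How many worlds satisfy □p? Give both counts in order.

1 and 2

For □p → ◇¬p:
t: □p is T, ◇¬p is F. ✗
u: □p is T, ◇¬p is F. ✗
y: □p is F, ◇¬p is T. ✓
— 1 world.
For □p:
t: no successors, so □p holds vacuously. ✓
u: no successors, so □p holds vacuously. ✓
y: successors {t, u, y}; p there: t:T, u:T, y:F. ✗
— 2 worlds.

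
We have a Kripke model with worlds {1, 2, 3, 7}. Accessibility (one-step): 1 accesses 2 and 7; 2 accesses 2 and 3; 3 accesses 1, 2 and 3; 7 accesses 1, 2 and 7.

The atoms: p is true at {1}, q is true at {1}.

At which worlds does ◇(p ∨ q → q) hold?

1: successors {2, 7}; p ∨ q → q there: 2:T, 7:T. ✓
2: successors {2, 3}; p ∨ q → q there: 2:T, 3:T. ✓
3: successors {1, 2, 3}; p ∨ q → q there: 1:T, 2:T, 3:T. ✓
7: successors {1, 2, 7}; p ∨ q → q there: 1:T, 2:T, 7:T. ✓

{1, 2, 3, 7}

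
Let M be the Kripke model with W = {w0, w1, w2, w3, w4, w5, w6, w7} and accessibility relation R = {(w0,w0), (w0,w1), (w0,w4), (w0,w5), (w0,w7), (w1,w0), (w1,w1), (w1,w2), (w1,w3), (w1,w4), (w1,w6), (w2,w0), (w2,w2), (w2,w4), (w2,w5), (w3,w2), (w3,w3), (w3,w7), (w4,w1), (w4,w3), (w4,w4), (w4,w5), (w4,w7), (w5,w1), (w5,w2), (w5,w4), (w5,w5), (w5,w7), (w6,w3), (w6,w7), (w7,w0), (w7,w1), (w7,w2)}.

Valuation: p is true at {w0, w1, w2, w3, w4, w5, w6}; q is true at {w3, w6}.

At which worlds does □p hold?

{w1, w2, w7}

w0: successors {w0, w1, w4, w5, w7}; p there: w0:T, w1:T, w4:T, w5:T, w7:F. ✗
w1: successors {w0, w1, w2, w3, w4, w6}; p there: w0:T, w1:T, w2:T, w3:T, w4:T, w6:T. ✓
w2: successors {w0, w2, w4, w5}; p there: w0:T, w2:T, w4:T, w5:T. ✓
w3: successors {w2, w3, w7}; p there: w2:T, w3:T, w7:F. ✗
w4: successors {w1, w3, w4, w5, w7}; p there: w1:T, w3:T, w4:T, w5:T, w7:F. ✗
w5: successors {w1, w2, w4, w5, w7}; p there: w1:T, w2:T, w4:T, w5:T, w7:F. ✗
w6: successors {w3, w7}; p there: w3:T, w7:F. ✗
w7: successors {w0, w1, w2}; p there: w0:T, w1:T, w2:T. ✓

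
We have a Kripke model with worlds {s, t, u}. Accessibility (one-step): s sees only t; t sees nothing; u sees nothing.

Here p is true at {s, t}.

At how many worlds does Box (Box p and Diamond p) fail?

1

s: successors {t}; Box p and Diamond p there: t:F. ✗
t: no successors, so Box (Box p and Diamond p) holds vacuously. ✓
u: no successors, so Box (Box p and Diamond p) holds vacuously. ✓
Satisfying worlds: {t, u}.
So Box (Box p and Diamond p) fails at the other 1 world.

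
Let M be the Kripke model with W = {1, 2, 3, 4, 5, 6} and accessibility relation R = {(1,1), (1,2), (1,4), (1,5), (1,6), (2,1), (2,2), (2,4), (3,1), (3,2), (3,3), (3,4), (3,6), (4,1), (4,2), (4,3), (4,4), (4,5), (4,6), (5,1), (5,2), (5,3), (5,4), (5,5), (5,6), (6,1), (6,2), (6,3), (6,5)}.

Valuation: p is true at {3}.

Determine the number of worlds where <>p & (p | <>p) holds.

4

1: <>p is F, p | <>p is F. ✗
2: <>p is F, p | <>p is F. ✗
3: <>p is T, p | <>p is T. ✓
4: <>p is T, p | <>p is T. ✓
5: <>p is T, p | <>p is T. ✓
6: <>p is T, p | <>p is T. ✓
Satisfying worlds: {3, 4, 5, 6}.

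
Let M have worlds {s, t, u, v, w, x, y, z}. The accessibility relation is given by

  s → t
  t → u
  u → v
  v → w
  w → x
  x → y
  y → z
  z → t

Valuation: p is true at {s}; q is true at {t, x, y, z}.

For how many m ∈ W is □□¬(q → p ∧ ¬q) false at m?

4

s: successors {t}; □¬(q → p ∧ ¬q) there: t:F. ✗
t: successors {u}; □¬(q → p ∧ ¬q) there: u:F. ✗
u: successors {v}; □¬(q → p ∧ ¬q) there: v:F. ✗
v: successors {w}; □¬(q → p ∧ ¬q) there: w:T. ✓
w: successors {x}; □¬(q → p ∧ ¬q) there: x:T. ✓
x: successors {y}; □¬(q → p ∧ ¬q) there: y:T. ✓
y: successors {z}; □¬(q → p ∧ ¬q) there: z:T. ✓
z: successors {t}; □¬(q → p ∧ ¬q) there: t:F. ✗
Satisfying worlds: {v, w, x, y}.
So □□¬(q → p ∧ ¬q) fails at the other 4 worlds.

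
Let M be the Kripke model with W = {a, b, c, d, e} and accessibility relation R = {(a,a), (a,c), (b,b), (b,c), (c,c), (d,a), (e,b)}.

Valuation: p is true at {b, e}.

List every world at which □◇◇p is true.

{e}

a: successors {a, c}; ◇◇p there: a:F, c:F. ✗
b: successors {b, c}; ◇◇p there: b:T, c:F. ✗
c: successors {c}; ◇◇p there: c:F. ✗
d: successors {a}; ◇◇p there: a:F. ✗
e: successors {b}; ◇◇p there: b:T. ✓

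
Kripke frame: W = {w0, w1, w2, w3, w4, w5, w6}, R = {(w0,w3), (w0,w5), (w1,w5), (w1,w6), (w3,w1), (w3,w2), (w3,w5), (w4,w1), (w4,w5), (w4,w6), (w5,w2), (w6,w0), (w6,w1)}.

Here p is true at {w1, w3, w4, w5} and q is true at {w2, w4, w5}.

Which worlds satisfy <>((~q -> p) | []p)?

w0: successors {w3, w5}; (~q -> p) | []p there: w3:T, w5:T. ✓
w1: successors {w5, w6}; (~q -> p) | []p there: w5:T, w6:F. ✓
w2: no successors, so <>((~q -> p) | []p) fails. ✗
w3: successors {w1, w2, w5}; (~q -> p) | []p there: w1:T, w2:T, w5:T. ✓
w4: successors {w1, w5, w6}; (~q -> p) | []p there: w1:T, w5:T, w6:F. ✓
w5: successors {w2}; (~q -> p) | []p there: w2:T. ✓
w6: successors {w0, w1}; (~q -> p) | []p there: w0:T, w1:T. ✓

{w0, w1, w3, w4, w5, w6}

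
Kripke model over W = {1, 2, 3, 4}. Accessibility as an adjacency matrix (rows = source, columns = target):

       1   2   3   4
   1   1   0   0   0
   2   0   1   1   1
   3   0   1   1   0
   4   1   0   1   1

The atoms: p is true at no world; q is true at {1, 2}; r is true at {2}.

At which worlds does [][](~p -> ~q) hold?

∅

1: successors {1}; [](~p -> ~q) there: 1:F. ✗
2: successors {2, 3, 4}; [](~p -> ~q) there: 2:F, 3:F, 4:F. ✗
3: successors {2, 3}; [](~p -> ~q) there: 2:F, 3:F. ✗
4: successors {1, 3, 4}; [](~p -> ~q) there: 1:F, 3:F, 4:F. ✗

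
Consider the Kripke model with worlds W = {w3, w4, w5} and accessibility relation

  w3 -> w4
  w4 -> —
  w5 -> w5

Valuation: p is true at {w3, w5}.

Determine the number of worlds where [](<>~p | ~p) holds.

2

w3: successors {w4}; <>~p | ~p there: w4:T. ✓
w4: no successors, so [](<>~p | ~p) holds vacuously. ✓
w5: successors {w5}; <>~p | ~p there: w5:F. ✗
Satisfying worlds: {w3, w4}.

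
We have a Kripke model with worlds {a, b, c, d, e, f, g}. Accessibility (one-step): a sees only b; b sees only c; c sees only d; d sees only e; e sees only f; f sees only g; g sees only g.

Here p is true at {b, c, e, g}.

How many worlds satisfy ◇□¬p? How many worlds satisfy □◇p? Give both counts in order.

For ◇□¬p:
a: successors {b}; □¬p there: b:F. ✗
b: successors {c}; □¬p there: c:T. ✓
c: successors {d}; □¬p there: d:F. ✗
d: successors {e}; □¬p there: e:T. ✓
e: successors {f}; □¬p there: f:F. ✗
f: successors {g}; □¬p there: g:F. ✗
g: successors {g}; □¬p there: g:F. ✗
— 2 worlds.
For □◇p:
a: successors {b}; ◇p there: b:T. ✓
b: successors {c}; ◇p there: c:F. ✗
c: successors {d}; ◇p there: d:T. ✓
d: successors {e}; ◇p there: e:F. ✗
e: successors {f}; ◇p there: f:T. ✓
f: successors {g}; ◇p there: g:T. ✓
g: successors {g}; ◇p there: g:T. ✓
— 5 worlds.

2 and 5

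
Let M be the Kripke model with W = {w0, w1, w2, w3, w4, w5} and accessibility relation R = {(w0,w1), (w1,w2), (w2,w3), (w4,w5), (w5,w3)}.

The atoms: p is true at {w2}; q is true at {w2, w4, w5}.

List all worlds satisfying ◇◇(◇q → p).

{w0, w1, w4}

w0: successors {w1}; ◇(◇q → p) there: w1:T. ✓
w1: successors {w2}; ◇(◇q → p) there: w2:T. ✓
w2: successors {w3}; ◇(◇q → p) there: w3:F. ✗
w3: no successors, so ◇◇(◇q → p) fails. ✗
w4: successors {w5}; ◇(◇q → p) there: w5:T. ✓
w5: successors {w3}; ◇(◇q → p) there: w3:F. ✗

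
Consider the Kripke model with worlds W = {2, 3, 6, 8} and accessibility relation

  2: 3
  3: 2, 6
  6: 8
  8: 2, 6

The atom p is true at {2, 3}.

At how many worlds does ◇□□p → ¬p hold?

2: ◇□□p is F, ¬p is F. ✓
3: ◇□□p is F, ¬p is F. ✓
6: ◇□□p is F, ¬p is T. ✓
8: ◇□□p is F, ¬p is T. ✓
Satisfying worlds: {2, 3, 6, 8}.

4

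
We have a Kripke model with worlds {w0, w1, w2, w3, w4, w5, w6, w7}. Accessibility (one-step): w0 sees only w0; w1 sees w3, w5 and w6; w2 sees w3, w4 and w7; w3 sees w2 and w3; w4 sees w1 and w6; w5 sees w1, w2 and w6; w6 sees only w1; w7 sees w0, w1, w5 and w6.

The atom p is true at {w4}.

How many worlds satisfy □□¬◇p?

w0: successors {w0}; □¬◇p there: w0:T. ✓
w1: successors {w3, w5, w6}; □¬◇p there: w3:F, w5:F, w6:T. ✗
w2: successors {w3, w4, w7}; □¬◇p there: w3:F, w4:T, w7:T. ✗
w3: successors {w2, w3}; □¬◇p there: w2:T, w3:F. ✗
w4: successors {w1, w6}; □¬◇p there: w1:T, w6:T. ✓
w5: successors {w1, w2, w6}; □¬◇p there: w1:T, w2:T, w6:T. ✓
w6: successors {w1}; □¬◇p there: w1:T. ✓
w7: successors {w0, w1, w5, w6}; □¬◇p there: w0:T, w1:T, w5:F, w6:T. ✗
Satisfying worlds: {w0, w4, w5, w6}.

4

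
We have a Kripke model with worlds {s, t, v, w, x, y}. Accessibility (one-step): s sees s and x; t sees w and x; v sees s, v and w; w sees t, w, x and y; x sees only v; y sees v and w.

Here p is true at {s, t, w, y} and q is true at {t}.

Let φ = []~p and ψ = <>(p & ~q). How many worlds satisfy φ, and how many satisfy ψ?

1 and 5

For []~p:
s: successors {s, x}; ~p there: s:F, x:T. ✗
t: successors {w, x}; ~p there: w:F, x:T. ✗
v: successors {s, v, w}; ~p there: s:F, v:T, w:F. ✗
w: successors {t, w, x, y}; ~p there: t:F, w:F, x:T, y:F. ✗
x: successors {v}; ~p there: v:T. ✓
y: successors {v, w}; ~p there: v:T, w:F. ✗
— 1 world.
For <>(p & ~q):
s: successors {s, x}; p & ~q there: s:T, x:F. ✓
t: successors {w, x}; p & ~q there: w:T, x:F. ✓
v: successors {s, v, w}; p & ~q there: s:T, v:F, w:T. ✓
w: successors {t, w, x, y}; p & ~q there: t:F, w:T, x:F, y:T. ✓
x: successors {v}; p & ~q there: v:F. ✗
y: successors {v, w}; p & ~q there: v:F, w:T. ✓
— 5 worlds.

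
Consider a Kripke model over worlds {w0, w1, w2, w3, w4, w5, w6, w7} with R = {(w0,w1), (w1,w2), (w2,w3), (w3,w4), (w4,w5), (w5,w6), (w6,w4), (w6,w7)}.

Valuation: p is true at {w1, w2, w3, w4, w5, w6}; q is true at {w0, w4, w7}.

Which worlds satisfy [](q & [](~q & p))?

w0: successors {w1}; q & [](~q & p) there: w1:F. ✗
w1: successors {w2}; q & [](~q & p) there: w2:F. ✗
w2: successors {w3}; q & [](~q & p) there: w3:F. ✗
w3: successors {w4}; q & [](~q & p) there: w4:T. ✓
w4: successors {w5}; q & [](~q & p) there: w5:F. ✗
w5: successors {w6}; q & [](~q & p) there: w6:F. ✗
w6: successors {w4, w7}; q & [](~q & p) there: w4:T, w7:T. ✓
w7: no successors, so [](q & [](~q & p)) holds vacuously. ✓

{w3, w6, w7}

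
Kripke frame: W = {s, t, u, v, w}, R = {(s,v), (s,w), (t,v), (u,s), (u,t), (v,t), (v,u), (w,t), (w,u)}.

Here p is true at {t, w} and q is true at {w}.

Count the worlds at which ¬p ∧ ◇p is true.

s: ¬p is T, ◇p is T. ✓
t: ¬p is F, ◇p is F. ✗
u: ¬p is T, ◇p is T. ✓
v: ¬p is T, ◇p is T. ✓
w: ¬p is F, ◇p is T. ✗
Satisfying worlds: {s, u, v}.

3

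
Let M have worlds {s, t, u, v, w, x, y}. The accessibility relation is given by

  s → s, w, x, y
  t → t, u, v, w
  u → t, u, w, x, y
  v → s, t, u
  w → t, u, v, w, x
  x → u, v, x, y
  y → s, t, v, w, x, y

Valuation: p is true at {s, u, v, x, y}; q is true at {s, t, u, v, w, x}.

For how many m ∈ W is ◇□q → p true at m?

5

s: ◇□q is T, p is T. ✓
t: ◇□q is T, p is F. ✗
u: ◇□q is T, p is T. ✓
v: ◇□q is T, p is T. ✓
w: ◇□q is T, p is F. ✗
x: ◇□q is T, p is T. ✓
y: ◇□q is T, p is T. ✓
Satisfying worlds: {s, u, v, x, y}.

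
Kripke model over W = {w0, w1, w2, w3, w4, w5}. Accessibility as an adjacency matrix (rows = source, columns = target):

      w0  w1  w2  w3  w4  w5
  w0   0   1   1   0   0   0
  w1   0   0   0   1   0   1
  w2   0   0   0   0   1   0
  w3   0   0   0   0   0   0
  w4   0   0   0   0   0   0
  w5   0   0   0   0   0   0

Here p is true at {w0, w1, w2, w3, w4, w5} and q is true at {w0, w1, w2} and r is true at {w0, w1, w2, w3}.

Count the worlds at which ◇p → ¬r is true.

w0: ◇p is T, ¬r is F. ✗
w1: ◇p is T, ¬r is F. ✗
w2: ◇p is T, ¬r is F. ✗
w3: ◇p is F, ¬r is F. ✓
w4: ◇p is F, ¬r is T. ✓
w5: ◇p is F, ¬r is T. ✓
Satisfying worlds: {w3, w4, w5}.

3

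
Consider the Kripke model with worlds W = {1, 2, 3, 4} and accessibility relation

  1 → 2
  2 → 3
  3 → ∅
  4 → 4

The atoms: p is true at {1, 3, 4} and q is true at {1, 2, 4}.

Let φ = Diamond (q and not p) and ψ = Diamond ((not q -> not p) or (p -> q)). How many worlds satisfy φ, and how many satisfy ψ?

1 and 2

For Diamond (q and not p):
1: successors {2}; q and not p there: 2:T. ✓
2: successors {3}; q and not p there: 3:F. ✗
3: no successors, so Diamond (q and not p) fails. ✗
4: successors {4}; q and not p there: 4:F. ✗
— 1 world.
For Diamond ((not q -> not p) or (p -> q)):
1: successors {2}; (not q -> not p) or (p -> q) there: 2:T. ✓
2: successors {3}; (not q -> not p) or (p -> q) there: 3:F. ✗
3: no successors, so Diamond ((not q -> not p) or (p -> q)) fails. ✗
4: successors {4}; (not q -> not p) or (p -> q) there: 4:T. ✓
— 2 worlds.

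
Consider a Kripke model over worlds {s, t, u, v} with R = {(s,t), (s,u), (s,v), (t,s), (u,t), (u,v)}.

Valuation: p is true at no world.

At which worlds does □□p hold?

{v}

s: successors {t, u, v}; □p there: t:F, u:F, v:T. ✗
t: successors {s}; □p there: s:F. ✗
u: successors {t, v}; □p there: t:F, v:T. ✗
v: no successors, so □□p holds vacuously. ✓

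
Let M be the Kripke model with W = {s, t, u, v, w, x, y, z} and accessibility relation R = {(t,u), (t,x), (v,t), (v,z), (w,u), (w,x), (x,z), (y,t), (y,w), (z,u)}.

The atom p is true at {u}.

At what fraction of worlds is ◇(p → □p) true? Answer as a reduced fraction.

s: no successors, so ◇(p → □p) fails. ✗
t: successors {u, x}; p → □p there: u:T, x:T. ✓
u: no successors, so ◇(p → □p) fails. ✗
v: successors {t, z}; p → □p there: t:T, z:T. ✓
w: successors {u, x}; p → □p there: u:T, x:T. ✓
x: successors {z}; p → □p there: z:T. ✓
y: successors {t, w}; p → □p there: t:T, w:T. ✓
z: successors {u}; p → □p there: u:T. ✓
That's 6 of 8 worlds, so 6/8 = 3/4.

3/4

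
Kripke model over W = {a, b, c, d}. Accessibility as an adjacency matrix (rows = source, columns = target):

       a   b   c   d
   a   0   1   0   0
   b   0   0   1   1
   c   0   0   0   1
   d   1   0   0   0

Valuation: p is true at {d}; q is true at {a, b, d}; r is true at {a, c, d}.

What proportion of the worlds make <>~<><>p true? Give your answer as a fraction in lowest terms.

a: successors {b}; ~<><>p there: b:F. ✗
b: successors {c, d}; ~<><>p there: c:T, d:T. ✓
c: successors {d}; ~<><>p there: d:T. ✓
d: successors {a}; ~<><>p there: a:F. ✗
That's 2 of 4 worlds, so 2/4 = 1/2.

1/2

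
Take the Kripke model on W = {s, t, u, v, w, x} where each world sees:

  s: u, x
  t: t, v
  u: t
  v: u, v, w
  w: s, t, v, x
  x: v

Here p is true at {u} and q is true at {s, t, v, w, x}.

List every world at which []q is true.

{t, u, w, x}

s: successors {u, x}; q there: u:F, x:T. ✗
t: successors {t, v}; q there: t:T, v:T. ✓
u: successors {t}; q there: t:T. ✓
v: successors {u, v, w}; q there: u:F, v:T, w:T. ✗
w: successors {s, t, v, x}; q there: s:T, t:T, v:T, x:T. ✓
x: successors {v}; q there: v:T. ✓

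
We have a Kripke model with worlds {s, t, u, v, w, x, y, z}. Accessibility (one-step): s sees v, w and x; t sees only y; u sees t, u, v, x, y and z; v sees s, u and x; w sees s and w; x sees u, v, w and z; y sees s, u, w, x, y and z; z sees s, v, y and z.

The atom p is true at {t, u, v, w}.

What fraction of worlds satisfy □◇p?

7/8

s: successors {v, w, x}; ◇p there: v:T, w:T, x:T. ✓
t: successors {y}; ◇p there: y:T. ✓
u: successors {t, u, v, x, y, z}; ◇p there: t:F, u:T, v:T, x:T, y:T, z:T. ✗
v: successors {s, u, x}; ◇p there: s:T, u:T, x:T. ✓
w: successors {s, w}; ◇p there: s:T, w:T. ✓
x: successors {u, v, w, z}; ◇p there: u:T, v:T, w:T, z:T. ✓
y: successors {s, u, w, x, y, z}; ◇p there: s:T, u:T, w:T, x:T, y:T, z:T. ✓
z: successors {s, v, y, z}; ◇p there: s:T, v:T, y:T, z:T. ✓
That's 7 of 8 worlds, so 7/8.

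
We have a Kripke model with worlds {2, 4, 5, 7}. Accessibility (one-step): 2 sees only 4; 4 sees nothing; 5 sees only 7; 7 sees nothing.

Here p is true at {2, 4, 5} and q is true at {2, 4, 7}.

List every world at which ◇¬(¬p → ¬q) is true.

2: successors {4}; ¬(¬p → ¬q) there: 4:F. ✗
4: no successors, so ◇¬(¬p → ¬q) fails. ✗
5: successors {7}; ¬(¬p → ¬q) there: 7:T. ✓
7: no successors, so ◇¬(¬p → ¬q) fails. ✗

{5}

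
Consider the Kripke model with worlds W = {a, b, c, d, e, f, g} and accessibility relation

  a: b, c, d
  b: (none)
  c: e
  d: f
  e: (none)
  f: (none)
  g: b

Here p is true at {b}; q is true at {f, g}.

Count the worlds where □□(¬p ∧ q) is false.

a: successors {b, c, d}; □(¬p ∧ q) there: b:T, c:F, d:T. ✗
b: no successors, so □□(¬p ∧ q) holds vacuously. ✓
c: successors {e}; □(¬p ∧ q) there: e:T. ✓
d: successors {f}; □(¬p ∧ q) there: f:T. ✓
e: no successors, so □□(¬p ∧ q) holds vacuously. ✓
f: no successors, so □□(¬p ∧ q) holds vacuously. ✓
g: successors {b}; □(¬p ∧ q) there: b:T. ✓
Satisfying worlds: {b, c, d, e, f, g}.
So □□(¬p ∧ q) fails at the other 1 world.

1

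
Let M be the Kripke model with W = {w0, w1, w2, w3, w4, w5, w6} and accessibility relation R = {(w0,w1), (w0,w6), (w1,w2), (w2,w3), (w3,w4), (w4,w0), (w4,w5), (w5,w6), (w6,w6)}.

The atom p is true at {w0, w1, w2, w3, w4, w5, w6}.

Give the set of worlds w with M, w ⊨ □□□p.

w0: successors {w1, w6}; □□p there: w1:T, w6:T. ✓
w1: successors {w2}; □□p there: w2:T. ✓
w2: successors {w3}; □□p there: w3:T. ✓
w3: successors {w4}; □□p there: w4:T. ✓
w4: successors {w0, w5}; □□p there: w0:T, w5:T. ✓
w5: successors {w6}; □□p there: w6:T. ✓
w6: successors {w6}; □□p there: w6:T. ✓

{w0, w1, w2, w3, w4, w5, w6}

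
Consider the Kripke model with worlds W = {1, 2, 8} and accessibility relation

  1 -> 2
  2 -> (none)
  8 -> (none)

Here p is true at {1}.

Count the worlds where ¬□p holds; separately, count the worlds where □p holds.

1 and 2

For ¬□p:
1: □p is F. ✓
2: □p is T. ✗
8: □p is T. ✗
— 1 world.
For □p:
1: successors {2}; p there: 2:F. ✗
2: no successors, so □p holds vacuously. ✓
8: no successors, so □p holds vacuously. ✓
— 2 worlds.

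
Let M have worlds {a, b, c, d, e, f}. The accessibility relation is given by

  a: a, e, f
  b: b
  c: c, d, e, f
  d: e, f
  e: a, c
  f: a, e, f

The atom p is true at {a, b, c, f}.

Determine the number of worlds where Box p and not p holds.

1

a: Box p is F, not p is F. ✗
b: Box p is T, not p is F. ✗
c: Box p is F, not p is F. ✗
d: Box p is F, not p is T. ✗
e: Box p is T, not p is T. ✓
f: Box p is F, not p is F. ✗
Satisfying worlds: {e}.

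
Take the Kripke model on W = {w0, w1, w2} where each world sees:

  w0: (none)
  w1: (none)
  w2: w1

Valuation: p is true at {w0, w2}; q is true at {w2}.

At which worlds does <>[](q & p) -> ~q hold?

w0: <>[](q & p) is F, ~q is T. ✓
w1: <>[](q & p) is F, ~q is T. ✓
w2: <>[](q & p) is T, ~q is F. ✗

{w0, w1}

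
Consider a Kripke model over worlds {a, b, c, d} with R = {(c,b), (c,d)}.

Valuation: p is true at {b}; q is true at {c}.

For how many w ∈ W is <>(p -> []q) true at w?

a: no successors, so <>(p -> []q) fails. ✗
b: no successors, so <>(p -> []q) fails. ✗
c: successors {b, d}; p -> []q there: b:T, d:T. ✓
d: no successors, so <>(p -> []q) fails. ✗
Satisfying worlds: {c}.

1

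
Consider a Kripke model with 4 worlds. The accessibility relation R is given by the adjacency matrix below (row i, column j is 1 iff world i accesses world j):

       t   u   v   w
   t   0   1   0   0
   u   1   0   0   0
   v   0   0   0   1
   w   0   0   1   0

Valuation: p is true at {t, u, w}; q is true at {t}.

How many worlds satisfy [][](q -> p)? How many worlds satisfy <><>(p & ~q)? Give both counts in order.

4 and 2

For [][](q -> p):
t: successors {u}; [](q -> p) there: u:T. ✓
u: successors {t}; [](q -> p) there: t:T. ✓
v: successors {w}; [](q -> p) there: w:T. ✓
w: successors {v}; [](q -> p) there: v:T. ✓
— 4 worlds.
For <><>(p & ~q):
t: successors {u}; <>(p & ~q) there: u:F. ✗
u: successors {t}; <>(p & ~q) there: t:T. ✓
v: successors {w}; <>(p & ~q) there: w:F. ✗
w: successors {v}; <>(p & ~q) there: v:T. ✓
— 2 worlds.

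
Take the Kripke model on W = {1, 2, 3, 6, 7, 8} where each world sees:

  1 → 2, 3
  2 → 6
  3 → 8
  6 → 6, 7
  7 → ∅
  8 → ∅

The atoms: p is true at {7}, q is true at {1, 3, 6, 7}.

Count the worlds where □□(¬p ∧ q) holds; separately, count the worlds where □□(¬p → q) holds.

For □□(¬p ∧ q):
1: successors {2, 3}; □(¬p ∧ q) there: 2:T, 3:F. ✗
2: successors {6}; □(¬p ∧ q) there: 6:F. ✗
3: successors {8}; □(¬p ∧ q) there: 8:T. ✓
6: successors {6, 7}; □(¬p ∧ q) there: 6:F, 7:T. ✗
7: no successors, so □□(¬p ∧ q) holds vacuously. ✓
8: no successors, so □□(¬p ∧ q) holds vacuously. ✓
— 3 worlds.
For □□(¬p → q):
1: successors {2, 3}; □(¬p → q) there: 2:T, 3:F. ✗
2: successors {6}; □(¬p → q) there: 6:T. ✓
3: successors {8}; □(¬p → q) there: 8:T. ✓
6: successors {6, 7}; □(¬p → q) there: 6:T, 7:T. ✓
7: no successors, so □□(¬p → q) holds vacuously. ✓
8: no successors, so □□(¬p → q) holds vacuously. ✓
— 5 worlds.

3 and 5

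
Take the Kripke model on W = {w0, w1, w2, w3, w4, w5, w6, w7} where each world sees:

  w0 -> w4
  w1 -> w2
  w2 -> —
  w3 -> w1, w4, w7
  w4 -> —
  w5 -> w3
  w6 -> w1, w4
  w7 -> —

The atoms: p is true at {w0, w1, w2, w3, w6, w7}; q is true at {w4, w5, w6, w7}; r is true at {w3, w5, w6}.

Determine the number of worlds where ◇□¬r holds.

w0: successors {w4}; □¬r there: w4:T. ✓
w1: successors {w2}; □¬r there: w2:T. ✓
w2: no successors, so ◇□¬r fails. ✗
w3: successors {w1, w4, w7}; □¬r there: w1:T, w4:T, w7:T. ✓
w4: no successors, so ◇□¬r fails. ✗
w5: successors {w3}; □¬r there: w3:T. ✓
w6: successors {w1, w4}; □¬r there: w1:T, w4:T. ✓
w7: no successors, so ◇□¬r fails. ✗
Satisfying worlds: {w0, w1, w3, w5, w6}.

5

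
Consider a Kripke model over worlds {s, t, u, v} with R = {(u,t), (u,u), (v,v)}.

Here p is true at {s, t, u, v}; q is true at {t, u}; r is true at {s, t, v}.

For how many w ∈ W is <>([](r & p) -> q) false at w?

3

s: no successors, so <>([](r & p) -> q) fails. ✗
t: no successors, so <>([](r & p) -> q) fails. ✗
u: successors {t, u}; [](r & p) -> q there: t:T, u:T. ✓
v: successors {v}; [](r & p) -> q there: v:F. ✗
Satisfying worlds: {u}.
So <>([](r & p) -> q) fails at the other 3 worlds.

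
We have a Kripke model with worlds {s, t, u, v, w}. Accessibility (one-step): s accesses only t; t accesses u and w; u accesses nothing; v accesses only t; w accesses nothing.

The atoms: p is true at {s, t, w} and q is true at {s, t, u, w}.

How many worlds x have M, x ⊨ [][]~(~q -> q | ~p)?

3

s: successors {t}; []~(~q -> q | ~p) there: t:F. ✗
t: successors {u, w}; []~(~q -> q | ~p) there: u:T, w:T. ✓
u: no successors, so [][]~(~q -> q | ~p) holds vacuously. ✓
v: successors {t}; []~(~q -> q | ~p) there: t:F. ✗
w: no successors, so [][]~(~q -> q | ~p) holds vacuously. ✓
Satisfying worlds: {t, u, w}.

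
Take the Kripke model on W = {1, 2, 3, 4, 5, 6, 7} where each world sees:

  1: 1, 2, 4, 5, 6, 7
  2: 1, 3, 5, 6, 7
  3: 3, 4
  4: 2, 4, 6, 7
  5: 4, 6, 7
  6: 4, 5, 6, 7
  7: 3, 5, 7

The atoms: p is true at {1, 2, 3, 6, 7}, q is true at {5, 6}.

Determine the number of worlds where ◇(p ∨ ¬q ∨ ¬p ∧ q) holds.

7

1: successors {1, 2, 4, 5, 6, 7}; p ∨ ¬q ∨ ¬p ∧ q there: 1:T, 2:T, 4:T, 5:T, 6:T, 7:T. ✓
2: successors {1, 3, 5, 6, 7}; p ∨ ¬q ∨ ¬p ∧ q there: 1:T, 3:T, 5:T, 6:T, 7:T. ✓
3: successors {3, 4}; p ∨ ¬q ∨ ¬p ∧ q there: 3:T, 4:T. ✓
4: successors {2, 4, 6, 7}; p ∨ ¬q ∨ ¬p ∧ q there: 2:T, 4:T, 6:T, 7:T. ✓
5: successors {4, 6, 7}; p ∨ ¬q ∨ ¬p ∧ q there: 4:T, 6:T, 7:T. ✓
6: successors {4, 5, 6, 7}; p ∨ ¬q ∨ ¬p ∧ q there: 4:T, 5:T, 6:T, 7:T. ✓
7: successors {3, 5, 7}; p ∨ ¬q ∨ ¬p ∧ q there: 3:T, 5:T, 7:T. ✓
Satisfying worlds: {1, 2, 3, 4, 5, 6, 7}.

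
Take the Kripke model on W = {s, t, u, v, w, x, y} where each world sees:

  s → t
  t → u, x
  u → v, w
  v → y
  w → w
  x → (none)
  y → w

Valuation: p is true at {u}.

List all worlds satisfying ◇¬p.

{s, t, u, v, w, y}

s: successors {t}; ¬p there: t:T. ✓
t: successors {u, x}; ¬p there: u:F, x:T. ✓
u: successors {v, w}; ¬p there: v:T, w:T. ✓
v: successors {y}; ¬p there: y:T. ✓
w: successors {w}; ¬p there: w:T. ✓
x: no successors, so ◇¬p fails. ✗
y: successors {w}; ¬p there: w:T. ✓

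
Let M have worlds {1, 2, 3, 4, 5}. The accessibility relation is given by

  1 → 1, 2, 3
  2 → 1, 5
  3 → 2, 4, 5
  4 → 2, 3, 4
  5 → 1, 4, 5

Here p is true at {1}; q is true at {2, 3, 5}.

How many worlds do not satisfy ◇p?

1: successors {1, 2, 3}; p there: 1:T, 2:F, 3:F. ✓
2: successors {1, 5}; p there: 1:T, 5:F. ✓
3: successors {2, 4, 5}; p there: 2:F, 4:F, 5:F. ✗
4: successors {2, 3, 4}; p there: 2:F, 3:F, 4:F. ✗
5: successors {1, 4, 5}; p there: 1:T, 4:F, 5:F. ✓
Satisfying worlds: {1, 2, 5}.
So ◇p fails at the other 2 worlds.

2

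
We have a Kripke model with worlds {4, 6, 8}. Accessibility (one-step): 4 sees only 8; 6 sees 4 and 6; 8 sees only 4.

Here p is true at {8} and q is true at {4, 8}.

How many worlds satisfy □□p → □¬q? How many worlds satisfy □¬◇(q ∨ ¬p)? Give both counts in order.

2 and 0

For □□p → □¬q:
4: □□p is F, □¬q is F. ✓
6: □□p is F, □¬q is F. ✓
8: □□p is T, □¬q is F. ✗
— 2 worlds.
For □¬◇(q ∨ ¬p):
4: successors {8}; ¬◇(q ∨ ¬p) there: 8:F. ✗
6: successors {4, 6}; ¬◇(q ∨ ¬p) there: 4:F, 6:F. ✗
8: successors {4}; ¬◇(q ∨ ¬p) there: 4:F. ✗
— 0 worlds.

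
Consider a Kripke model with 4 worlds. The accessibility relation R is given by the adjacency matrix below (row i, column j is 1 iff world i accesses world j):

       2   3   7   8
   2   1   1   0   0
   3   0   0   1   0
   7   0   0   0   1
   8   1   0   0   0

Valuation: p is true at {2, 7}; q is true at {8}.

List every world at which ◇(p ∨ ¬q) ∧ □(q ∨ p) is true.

{3, 8}

2: ◇(p ∨ ¬q) is T, □(q ∨ p) is F. ✗
3: ◇(p ∨ ¬q) is T, □(q ∨ p) is T. ✓
7: ◇(p ∨ ¬q) is F, □(q ∨ p) is T. ✗
8: ◇(p ∨ ¬q) is T, □(q ∨ p) is T. ✓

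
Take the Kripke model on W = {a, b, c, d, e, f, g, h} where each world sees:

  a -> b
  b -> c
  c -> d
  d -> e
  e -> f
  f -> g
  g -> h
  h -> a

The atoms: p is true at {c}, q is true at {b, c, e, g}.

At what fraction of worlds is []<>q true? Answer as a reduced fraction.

a: successors {b}; <>q there: b:T. ✓
b: successors {c}; <>q there: c:F. ✗
c: successors {d}; <>q there: d:T. ✓
d: successors {e}; <>q there: e:F. ✗
e: successors {f}; <>q there: f:T. ✓
f: successors {g}; <>q there: g:F. ✗
g: successors {h}; <>q there: h:F. ✗
h: successors {a}; <>q there: a:T. ✓
That's 4 of 8 worlds, so 4/8 = 1/2.

1/2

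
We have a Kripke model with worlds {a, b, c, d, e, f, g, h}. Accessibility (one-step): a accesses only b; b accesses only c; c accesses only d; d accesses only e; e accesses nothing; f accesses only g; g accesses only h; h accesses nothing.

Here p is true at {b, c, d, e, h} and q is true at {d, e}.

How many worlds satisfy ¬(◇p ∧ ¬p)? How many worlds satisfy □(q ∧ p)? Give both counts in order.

6 and 4

For ¬(◇p ∧ ¬p):
a: ◇p ∧ ¬p is T. ✗
b: ◇p ∧ ¬p is F. ✓
c: ◇p ∧ ¬p is F. ✓
d: ◇p ∧ ¬p is F. ✓
e: ◇p ∧ ¬p is F. ✓
f: ◇p ∧ ¬p is F. ✓
g: ◇p ∧ ¬p is T. ✗
h: ◇p ∧ ¬p is F. ✓
— 6 worlds.
For □(q ∧ p):
a: successors {b}; q ∧ p there: b:F. ✗
b: successors {c}; q ∧ p there: c:F. ✗
c: successors {d}; q ∧ p there: d:T. ✓
d: successors {e}; q ∧ p there: e:T. ✓
e: no successors, so □(q ∧ p) holds vacuously. ✓
f: successors {g}; q ∧ p there: g:F. ✗
g: successors {h}; q ∧ p there: h:F. ✗
h: no successors, so □(q ∧ p) holds vacuously. ✓
— 4 worlds.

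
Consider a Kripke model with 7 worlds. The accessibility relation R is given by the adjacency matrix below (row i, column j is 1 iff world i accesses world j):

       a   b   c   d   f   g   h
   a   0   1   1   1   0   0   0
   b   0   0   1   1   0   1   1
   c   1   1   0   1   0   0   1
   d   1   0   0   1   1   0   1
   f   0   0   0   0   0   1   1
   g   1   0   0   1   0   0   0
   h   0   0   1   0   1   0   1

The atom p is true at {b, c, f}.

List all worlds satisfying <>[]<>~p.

a: successors {b, c, d}; []<>~p there: b:T, c:T, d:T. ✓
b: successors {c, d, g, h}; []<>~p there: c:T, d:T, g:T, h:T. ✓
c: successors {a, b, d, h}; []<>~p there: a:T, b:T, d:T, h:T. ✓
d: successors {a, d, f, h}; []<>~p there: a:T, d:T, f:T, h:T. ✓
f: successors {g, h}; []<>~p there: g:T, h:T. ✓
g: successors {a, d}; []<>~p there: a:T, d:T. ✓
h: successors {c, f, h}; []<>~p there: c:T, f:T, h:T. ✓

{a, b, c, d, f, g, h}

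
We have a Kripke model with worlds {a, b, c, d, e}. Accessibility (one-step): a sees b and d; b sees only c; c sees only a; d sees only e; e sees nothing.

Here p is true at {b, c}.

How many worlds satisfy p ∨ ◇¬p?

a: p is F, ◇¬p is T. ✓
b: p is T, ◇¬p is F. ✓
c: p is T, ◇¬p is T. ✓
d: p is F, ◇¬p is T. ✓
e: p is F, ◇¬p is F. ✗
Satisfying worlds: {a, b, c, d}.

4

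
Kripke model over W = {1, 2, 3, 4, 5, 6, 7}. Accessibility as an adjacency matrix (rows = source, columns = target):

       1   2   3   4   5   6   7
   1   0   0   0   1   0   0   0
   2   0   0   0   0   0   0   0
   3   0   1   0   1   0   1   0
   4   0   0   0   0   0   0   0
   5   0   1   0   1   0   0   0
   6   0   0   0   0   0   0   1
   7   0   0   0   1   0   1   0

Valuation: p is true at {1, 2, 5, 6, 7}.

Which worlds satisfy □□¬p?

{1, 2, 4, 5}

1: successors {4}; □¬p there: 4:T. ✓
2: no successors, so □□¬p holds vacuously. ✓
3: successors {2, 4, 6}; □¬p there: 2:T, 4:T, 6:F. ✗
4: no successors, so □□¬p holds vacuously. ✓
5: successors {2, 4}; □¬p there: 2:T, 4:T. ✓
6: successors {7}; □¬p there: 7:F. ✗
7: successors {4, 6}; □¬p there: 4:T, 6:F. ✗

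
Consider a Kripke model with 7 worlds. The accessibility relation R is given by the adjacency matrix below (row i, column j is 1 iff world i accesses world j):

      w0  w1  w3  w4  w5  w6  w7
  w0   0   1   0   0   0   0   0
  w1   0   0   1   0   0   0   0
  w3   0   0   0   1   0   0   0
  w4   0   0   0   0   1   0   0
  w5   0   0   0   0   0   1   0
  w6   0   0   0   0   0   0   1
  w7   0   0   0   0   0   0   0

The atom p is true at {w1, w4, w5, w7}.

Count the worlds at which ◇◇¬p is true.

2

w0: successors {w1}; ◇¬p there: w1:T. ✓
w1: successors {w3}; ◇¬p there: w3:F. ✗
w3: successors {w4}; ◇¬p there: w4:F. ✗
w4: successors {w5}; ◇¬p there: w5:T. ✓
w5: successors {w6}; ◇¬p there: w6:F. ✗
w6: successors {w7}; ◇¬p there: w7:F. ✗
w7: no successors, so ◇◇¬p fails. ✗
Satisfying worlds: {w0, w4}.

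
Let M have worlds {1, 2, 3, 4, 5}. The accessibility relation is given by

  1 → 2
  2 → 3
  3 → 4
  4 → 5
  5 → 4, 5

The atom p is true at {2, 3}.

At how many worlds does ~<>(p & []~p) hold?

4

1: <>(p & []~p) is F. ✓
2: <>(p & []~p) is T. ✗
3: <>(p & []~p) is F. ✓
4: <>(p & []~p) is F. ✓
5: <>(p & []~p) is F. ✓
Satisfying worlds: {1, 3, 4, 5}.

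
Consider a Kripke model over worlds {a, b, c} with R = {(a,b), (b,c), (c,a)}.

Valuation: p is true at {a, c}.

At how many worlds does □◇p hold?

2

a: successors {b}; ◇p there: b:T. ✓
b: successors {c}; ◇p there: c:T. ✓
c: successors {a}; ◇p there: a:F. ✗
Satisfying worlds: {a, b}.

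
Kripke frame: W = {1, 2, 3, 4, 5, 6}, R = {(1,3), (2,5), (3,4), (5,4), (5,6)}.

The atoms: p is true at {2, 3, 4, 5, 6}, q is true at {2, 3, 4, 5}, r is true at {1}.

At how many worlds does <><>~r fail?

1: successors {3}; <>~r there: 3:T. ✓
2: successors {5}; <>~r there: 5:T. ✓
3: successors {4}; <>~r there: 4:F. ✗
4: no successors, so <><>~r fails. ✗
5: successors {4, 6}; <>~r there: 4:F, 6:F. ✗
6: no successors, so <><>~r fails. ✗
Satisfying worlds: {1, 2}.
So <><>~r fails at the other 4 worlds.

4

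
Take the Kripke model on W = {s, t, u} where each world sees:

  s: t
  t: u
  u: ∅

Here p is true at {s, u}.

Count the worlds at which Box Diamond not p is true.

1

s: successors {t}; Diamond not p there: t:F. ✗
t: successors {u}; Diamond not p there: u:F. ✗
u: no successors, so Box Diamond not p holds vacuously. ✓
Satisfying worlds: {u}.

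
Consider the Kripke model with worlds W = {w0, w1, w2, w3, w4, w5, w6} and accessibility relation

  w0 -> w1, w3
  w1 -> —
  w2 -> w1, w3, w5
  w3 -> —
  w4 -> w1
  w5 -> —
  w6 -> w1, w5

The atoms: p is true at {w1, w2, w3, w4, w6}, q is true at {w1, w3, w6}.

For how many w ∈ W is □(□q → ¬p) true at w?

w0: successors {w1, w3}; □q → ¬p there: w1:F, w3:F. ✗
w1: no successors, so □(□q → ¬p) holds vacuously. ✓
w2: successors {w1, w3, w5}; □q → ¬p there: w1:F, w3:F, w5:T. ✗
w3: no successors, so □(□q → ¬p) holds vacuously. ✓
w4: successors {w1}; □q → ¬p there: w1:F. ✗
w5: no successors, so □(□q → ¬p) holds vacuously. ✓
w6: successors {w1, w5}; □q → ¬p there: w1:F, w5:T. ✗
Satisfying worlds: {w1, w3, w5}.

3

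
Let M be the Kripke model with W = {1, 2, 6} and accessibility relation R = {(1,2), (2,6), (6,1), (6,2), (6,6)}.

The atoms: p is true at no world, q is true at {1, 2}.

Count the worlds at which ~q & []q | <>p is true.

1: ~q & []q is F, <>p is F. ✗
2: ~q & []q is F, <>p is F. ✗
6: ~q & []q is F, <>p is F. ✗
Satisfying worlds: ∅.

0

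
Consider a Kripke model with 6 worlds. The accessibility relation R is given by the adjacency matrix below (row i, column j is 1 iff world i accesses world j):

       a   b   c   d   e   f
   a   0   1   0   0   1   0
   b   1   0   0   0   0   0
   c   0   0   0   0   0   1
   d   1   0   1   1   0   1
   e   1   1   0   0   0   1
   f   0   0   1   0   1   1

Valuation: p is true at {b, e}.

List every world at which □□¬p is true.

∅

a: successors {b, e}; □¬p there: b:T, e:F. ✗
b: successors {a}; □¬p there: a:F. ✗
c: successors {f}; □¬p there: f:F. ✗
d: successors {a, c, d, f}; □¬p there: a:F, c:T, d:T, f:F. ✗
e: successors {a, b, f}; □¬p there: a:F, b:T, f:F. ✗
f: successors {c, e, f}; □¬p there: c:T, e:F, f:F. ✗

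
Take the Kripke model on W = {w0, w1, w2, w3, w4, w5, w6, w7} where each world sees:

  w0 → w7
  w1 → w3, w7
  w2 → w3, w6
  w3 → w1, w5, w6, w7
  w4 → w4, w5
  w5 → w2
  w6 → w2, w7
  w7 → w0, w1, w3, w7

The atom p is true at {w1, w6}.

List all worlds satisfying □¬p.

{w0, w1, w4, w5, w6}

w0: successors {w7}; ¬p there: w7:T. ✓
w1: successors {w3, w7}; ¬p there: w3:T, w7:T. ✓
w2: successors {w3, w6}; ¬p there: w3:T, w6:F. ✗
w3: successors {w1, w5, w6, w7}; ¬p there: w1:F, w5:T, w6:F, w7:T. ✗
w4: successors {w4, w5}; ¬p there: w4:T, w5:T. ✓
w5: successors {w2}; ¬p there: w2:T. ✓
w6: successors {w2, w7}; ¬p there: w2:T, w7:T. ✓
w7: successors {w0, w1, w3, w7}; ¬p there: w0:T, w1:F, w3:T, w7:T. ✗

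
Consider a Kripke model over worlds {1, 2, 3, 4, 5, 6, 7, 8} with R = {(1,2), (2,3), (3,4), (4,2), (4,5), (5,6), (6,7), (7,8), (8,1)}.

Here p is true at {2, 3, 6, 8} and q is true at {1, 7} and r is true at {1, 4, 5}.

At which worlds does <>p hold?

{1, 2, 4, 5, 7}

1: successors {2}; p there: 2:T. ✓
2: successors {3}; p there: 3:T. ✓
3: successors {4}; p there: 4:F. ✗
4: successors {2, 5}; p there: 2:T, 5:F. ✓
5: successors {6}; p there: 6:T. ✓
6: successors {7}; p there: 7:F. ✗
7: successors {8}; p there: 8:T. ✓
8: successors {1}; p there: 1:F. ✗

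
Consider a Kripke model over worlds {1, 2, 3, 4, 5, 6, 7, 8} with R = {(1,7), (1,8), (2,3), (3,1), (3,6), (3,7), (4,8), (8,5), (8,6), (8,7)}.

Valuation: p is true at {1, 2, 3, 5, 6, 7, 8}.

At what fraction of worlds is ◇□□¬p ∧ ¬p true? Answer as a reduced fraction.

1/8

1: ◇□□¬p is T, ¬p is F. ✗
2: ◇□□¬p is F, ¬p is F. ✗
3: ◇□□¬p is T, ¬p is F. ✗
4: ◇□□¬p is T, ¬p is T. ✓
5: ◇□□¬p is F, ¬p is F. ✗
6: ◇□□¬p is F, ¬p is F. ✗
7: ◇□□¬p is F, ¬p is F. ✗
8: ◇□□¬p is T, ¬p is F. ✗
That's 1 of 8 worlds, so 1/8.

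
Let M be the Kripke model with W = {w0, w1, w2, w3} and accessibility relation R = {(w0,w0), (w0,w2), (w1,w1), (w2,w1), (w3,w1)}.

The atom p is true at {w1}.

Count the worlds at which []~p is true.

w0: successors {w0, w2}; ~p there: w0:T, w2:T. ✓
w1: successors {w1}; ~p there: w1:F. ✗
w2: successors {w1}; ~p there: w1:F. ✗
w3: successors {w1}; ~p there: w1:F. ✗
Satisfying worlds: {w0}.

1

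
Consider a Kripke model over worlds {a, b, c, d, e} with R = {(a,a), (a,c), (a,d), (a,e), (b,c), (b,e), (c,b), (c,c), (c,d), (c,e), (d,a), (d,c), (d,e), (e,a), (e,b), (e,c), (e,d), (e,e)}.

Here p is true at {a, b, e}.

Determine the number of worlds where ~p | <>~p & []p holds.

2

a: ~p is F, <>~p & []p is F. ✗
b: ~p is F, <>~p & []p is F. ✗
c: ~p is T, <>~p & []p is F. ✓
d: ~p is T, <>~p & []p is F. ✓
e: ~p is F, <>~p & []p is F. ✗
Satisfying worlds: {c, d}.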